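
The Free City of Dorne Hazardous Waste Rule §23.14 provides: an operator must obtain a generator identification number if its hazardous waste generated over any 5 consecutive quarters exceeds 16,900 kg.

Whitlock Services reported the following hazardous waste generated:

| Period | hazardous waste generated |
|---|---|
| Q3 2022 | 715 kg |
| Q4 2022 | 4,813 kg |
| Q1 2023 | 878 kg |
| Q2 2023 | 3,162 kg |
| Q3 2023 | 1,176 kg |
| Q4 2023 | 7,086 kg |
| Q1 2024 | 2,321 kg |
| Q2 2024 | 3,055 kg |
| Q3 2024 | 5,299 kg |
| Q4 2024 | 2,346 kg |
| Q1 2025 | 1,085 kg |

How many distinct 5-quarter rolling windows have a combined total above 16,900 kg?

Q3 2022–Q3 2023: 715 kg + 4,813 kg + 878 kg + 3,162 kg + 1,176 kg = 10,744 kg (under)
Q4 2022–Q4 2023: 4,813 kg + 878 kg + 3,162 kg + 1,176 kg + 7,086 kg = 17,115 kg (over)
Q1 2023–Q1 2024: 878 kg + 3,162 kg + 1,176 kg + 7,086 kg + 2,321 kg = 14,623 kg (under)
Q2 2023–Q2 2024: 3,162 kg + 1,176 kg + 7,086 kg + 2,321 kg + 3,055 kg = 16,800 kg (under)
Q3 2023–Q3 2024: 1,176 kg + 7,086 kg + 2,321 kg + 3,055 kg + 5,299 kg = 18,937 kg (over)
Q4 2023–Q4 2024: 7,086 kg + 2,321 kg + 3,055 kg + 5,299 kg + 2,346 kg = 20,107 kg (over)
Q1 2024–Q1 2025: 2,321 kg + 3,055 kg + 5,299 kg + 2,346 kg + 1,085 kg = 14,106 kg (under)
3 windows exceed the threshold.

3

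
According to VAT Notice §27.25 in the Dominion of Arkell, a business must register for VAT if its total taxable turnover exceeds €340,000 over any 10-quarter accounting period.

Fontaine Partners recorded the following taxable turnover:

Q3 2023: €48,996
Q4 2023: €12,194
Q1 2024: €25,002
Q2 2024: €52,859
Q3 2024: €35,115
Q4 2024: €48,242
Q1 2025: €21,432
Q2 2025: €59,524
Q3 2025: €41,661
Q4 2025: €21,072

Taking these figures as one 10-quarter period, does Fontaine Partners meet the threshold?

Yes

Total taxable turnover: €48,996 + €12,194 + €25,002 + €52,859 + €35,115 + €48,242 + €21,432 + €59,524 + €41,661 + €21,072 = €366,097.
€366,097 > €340,000, so the threshold is exceeded.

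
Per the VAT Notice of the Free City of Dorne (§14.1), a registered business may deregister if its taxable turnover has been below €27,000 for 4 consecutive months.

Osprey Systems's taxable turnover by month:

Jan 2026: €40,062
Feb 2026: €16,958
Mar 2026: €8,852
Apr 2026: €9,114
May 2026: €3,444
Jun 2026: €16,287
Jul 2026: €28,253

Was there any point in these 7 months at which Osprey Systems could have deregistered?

Yes

Months below €27,000: Feb 2026, Mar 2026, Apr 2026, May 2026, Jun 2026.
Longest run of consecutive months below the threshold: 5.
5 ≥ 4, so Osprey Systems became eligible.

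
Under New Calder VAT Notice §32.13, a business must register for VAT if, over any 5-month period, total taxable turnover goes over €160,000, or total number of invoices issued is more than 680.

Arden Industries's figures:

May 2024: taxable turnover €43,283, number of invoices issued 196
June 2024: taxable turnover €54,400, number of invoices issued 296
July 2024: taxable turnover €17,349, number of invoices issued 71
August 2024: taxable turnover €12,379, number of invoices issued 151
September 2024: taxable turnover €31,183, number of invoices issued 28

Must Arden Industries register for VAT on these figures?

Yes

Total taxable turnover: €43,283 + €54,400 + €17,349 + €12,379 + €31,183 = €158,594 (≤ €160,000).
Total number of invoices issued: 196 + 296 + 71 + 151 + 28 = 742 (> 680).
The test is 'or': at least one threshold is exceeded.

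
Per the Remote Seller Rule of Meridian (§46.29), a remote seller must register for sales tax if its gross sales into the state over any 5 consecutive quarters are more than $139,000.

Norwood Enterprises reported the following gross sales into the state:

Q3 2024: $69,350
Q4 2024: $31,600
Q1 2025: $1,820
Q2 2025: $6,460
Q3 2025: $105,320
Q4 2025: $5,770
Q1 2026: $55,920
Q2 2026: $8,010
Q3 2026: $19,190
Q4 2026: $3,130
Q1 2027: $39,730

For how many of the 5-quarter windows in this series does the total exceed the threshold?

Q3 2024–Q3 2025: $69,350 + $31,600 + $1,820 + $6,460 + $105,320 = $214,550 (over)
Q4 2024–Q4 2025: $31,600 + $1,820 + $6,460 + $105,320 + $5,770 = $150,970 (over)
Q1 2025–Q1 2026: $1,820 + $6,460 + $105,320 + $5,770 + $55,920 = $175,290 (over)
Q2 2025–Q2 2026: $6,460 + $105,320 + $5,770 + $55,920 + $8,010 = $181,480 (over)
Q3 2025–Q3 2026: $105,320 + $5,770 + $55,920 + $8,010 + $19,190 = $194,210 (over)
Q4 2025–Q4 2026: $5,770 + $55,920 + $8,010 + $19,190 + $3,130 = $92,020 (under)
Q1 2026–Q1 2027: $55,920 + $8,010 + $19,190 + $3,130 + $39,730 = $125,980 (under)
5 windows exceed the threshold.

5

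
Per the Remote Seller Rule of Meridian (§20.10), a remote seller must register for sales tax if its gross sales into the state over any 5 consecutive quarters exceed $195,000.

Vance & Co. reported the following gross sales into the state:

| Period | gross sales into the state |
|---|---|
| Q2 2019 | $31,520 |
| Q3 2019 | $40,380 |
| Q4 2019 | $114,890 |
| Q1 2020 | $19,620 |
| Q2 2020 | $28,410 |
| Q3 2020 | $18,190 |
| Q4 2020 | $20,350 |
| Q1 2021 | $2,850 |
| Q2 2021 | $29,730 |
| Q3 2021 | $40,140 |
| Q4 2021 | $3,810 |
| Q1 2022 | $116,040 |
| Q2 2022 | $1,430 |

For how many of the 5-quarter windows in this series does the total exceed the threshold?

Q2 2019–Q2 2020: $31,520 + $40,380 + $114,890 + $19,620 + $28,410 = $234,820 (over)
Q3 2019–Q3 2020: $40,380 + $114,890 + $19,620 + $28,410 + $18,190 = $221,490 (over)
Q4 2019–Q4 2020: $114,890 + $19,620 + $28,410 + $18,190 + $20,350 = $201,460 (over)
Q1 2020–Q1 2021: $19,620 + $28,410 + $18,190 + $20,350 + $2,850 = $89,420 (under)
Q2 2020–Q2 2021: $28,410 + $18,190 + $20,350 + $2,850 + $29,730 = $99,530 (under)
Q3 2020–Q3 2021: $18,190 + $20,350 + $2,850 + $29,730 + $40,140 = $111,260 (under)
Q4 2020–Q4 2021: $20,350 + $2,850 + $29,730 + $40,140 + $3,810 = $96,880 (under)
Q1 2021–Q1 2022: $2,850 + $29,730 + $40,140 + $3,810 + $116,040 = $192,570 (under)
Q2 2021–Q2 2022: $29,730 + $40,140 + $3,810 + $116,040 + $1,430 = $191,150 (under)
3 windows exceed the threshold.

3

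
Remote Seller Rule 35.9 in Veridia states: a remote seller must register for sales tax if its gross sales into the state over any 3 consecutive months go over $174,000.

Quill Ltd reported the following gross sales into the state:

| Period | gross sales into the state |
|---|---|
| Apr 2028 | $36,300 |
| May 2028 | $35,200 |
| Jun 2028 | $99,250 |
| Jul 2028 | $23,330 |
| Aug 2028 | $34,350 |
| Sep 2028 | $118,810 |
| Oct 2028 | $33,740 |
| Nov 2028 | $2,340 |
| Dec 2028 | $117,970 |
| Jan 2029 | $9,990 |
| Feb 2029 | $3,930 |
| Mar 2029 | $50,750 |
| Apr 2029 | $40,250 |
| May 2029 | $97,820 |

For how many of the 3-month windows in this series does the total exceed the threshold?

Apr 2028–Jun 2028: $36,300 + $35,200 + $99,250 = $170,750 (under)
May 2028–Jul 2028: $35,200 + $99,250 + $23,330 = $157,780 (under)
Jun 2028–Aug 2028: $99,250 + $23,330 + $34,350 = $156,930 (under)
Jul 2028–Sep 2028: $23,330 + $34,350 + $118,810 = $176,490 (over)
Aug 2028–Oct 2028: $34,350 + $118,810 + $33,740 = $186,900 (over)
Sep 2028–Nov 2028: $118,810 + $33,740 + $2,340 = $154,890 (under)
Oct 2028–Dec 2028: $33,740 + $2,340 + $117,970 = $154,050 (under)
Nov 2028–Jan 2029: $2,340 + $117,970 + $9,990 = $130,300 (under)
Dec 2028–Feb 2029: $117,970 + $9,990 + $3,930 = $131,890 (under)
Jan 2029–Mar 2029: $9,990 + $3,930 + $50,750 = $64,670 (under)
Feb 2029–Apr 2029: $3,930 + $50,750 + $40,250 = $94,930 (under)
Mar 2029–May 2029: $50,750 + $40,250 + $97,820 = $188,820 (over)
3 windows exceed the threshold.

3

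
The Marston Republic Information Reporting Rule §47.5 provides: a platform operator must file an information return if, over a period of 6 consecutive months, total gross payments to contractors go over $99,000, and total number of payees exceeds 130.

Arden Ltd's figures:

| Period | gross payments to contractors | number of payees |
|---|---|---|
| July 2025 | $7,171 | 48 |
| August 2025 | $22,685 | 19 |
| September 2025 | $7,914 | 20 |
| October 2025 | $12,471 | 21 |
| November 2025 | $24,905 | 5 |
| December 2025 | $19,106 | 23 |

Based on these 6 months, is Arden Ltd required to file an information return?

No

Total gross payments to contractors: $7,171 + $22,685 + $7,914 + $12,471 + $24,905 + $19,106 = $94,252 (≤ $99,000).
Total number of payees: 48 + 19 + 20 + 21 + 5 + 23 = 136 (> 130).
The test is 'and': the rule requires both, and at least one is not exceeded.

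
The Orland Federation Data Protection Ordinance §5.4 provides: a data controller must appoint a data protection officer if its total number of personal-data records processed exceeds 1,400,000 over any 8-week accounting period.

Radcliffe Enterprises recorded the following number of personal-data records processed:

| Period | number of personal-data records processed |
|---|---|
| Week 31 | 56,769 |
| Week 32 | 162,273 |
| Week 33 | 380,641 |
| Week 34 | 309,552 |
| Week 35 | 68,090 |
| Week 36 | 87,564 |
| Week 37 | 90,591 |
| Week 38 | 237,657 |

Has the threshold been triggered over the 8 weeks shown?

Total number of personal-data records processed: 56,769 + 162,273 + 380,641 + 309,552 + 68,090 + 87,564 + 90,591 + 237,657 = 1,393,137.
1,393,137 ≤ 1,400,000, so the threshold is not exceeded.

No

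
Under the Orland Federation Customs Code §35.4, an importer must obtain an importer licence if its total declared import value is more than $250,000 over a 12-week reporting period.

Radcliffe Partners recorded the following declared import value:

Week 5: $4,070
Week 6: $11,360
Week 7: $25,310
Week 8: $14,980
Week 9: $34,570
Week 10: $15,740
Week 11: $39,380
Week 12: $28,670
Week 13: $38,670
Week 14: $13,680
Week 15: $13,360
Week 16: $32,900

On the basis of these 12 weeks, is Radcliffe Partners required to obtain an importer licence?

Total declared import value: $4,070 + $11,360 + $25,310 + $14,980 + $34,570 + $15,740 + $39,380 + $28,670 + $38,670 + $13,680 + $13,360 + $32,900 = $272,690.
$272,690 > $250,000, so the threshold is exceeded.

Yes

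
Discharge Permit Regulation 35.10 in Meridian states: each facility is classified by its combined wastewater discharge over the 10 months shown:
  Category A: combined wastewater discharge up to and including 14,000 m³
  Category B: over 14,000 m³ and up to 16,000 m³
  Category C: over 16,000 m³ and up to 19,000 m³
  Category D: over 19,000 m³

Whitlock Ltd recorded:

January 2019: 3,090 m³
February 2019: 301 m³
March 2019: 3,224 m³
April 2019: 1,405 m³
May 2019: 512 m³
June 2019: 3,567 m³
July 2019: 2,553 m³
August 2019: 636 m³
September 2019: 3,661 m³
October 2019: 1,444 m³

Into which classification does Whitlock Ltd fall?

Category D

Combined wastewater discharge: 3,090 m³ + 301 m³ + 3,224 m³ + 1,405 m³ + 512 m³ + 3,567 m³ + 2,553 m³ + 636 m³ + 3,661 m³ + 1,444 m³ = 20,393 m³.
20,393 m³ > 19,000 m³, so Category D applies.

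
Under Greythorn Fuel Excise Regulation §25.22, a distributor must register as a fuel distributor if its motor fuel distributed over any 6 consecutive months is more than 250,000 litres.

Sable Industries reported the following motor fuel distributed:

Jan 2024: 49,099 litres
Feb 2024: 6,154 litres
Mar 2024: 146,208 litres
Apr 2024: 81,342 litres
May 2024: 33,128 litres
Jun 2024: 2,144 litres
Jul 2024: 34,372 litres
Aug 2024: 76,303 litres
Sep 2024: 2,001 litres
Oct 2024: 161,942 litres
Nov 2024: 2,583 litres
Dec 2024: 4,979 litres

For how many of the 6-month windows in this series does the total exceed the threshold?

6

Jan 2024–Jun 2024: 49,099 litres + 6,154 litres + 146,208 litres + 81,342 litres + 33,128 litres + 2,144 litres = 318,075 litres (over)
Feb 2024–Jul 2024: 6,154 litres + 146,208 litres + 81,342 litres + 33,128 litres + 2,144 litres + 34,372 litres = 303,348 litres (over)
Mar 2024–Aug 2024: 146,208 litres + 81,342 litres + 33,128 litres + 2,144 litres + 34,372 litres + 76,303 litres = 373,497 litres (over)
Apr 2024–Sep 2024: 81,342 litres + 33,128 litres + 2,144 litres + 34,372 litres + 76,303 litres + 2,001 litres = 229,290 litres (under)
May 2024–Oct 2024: 33,128 litres + 2,144 litres + 34,372 litres + 76,303 litres + 2,001 litres + 161,942 litres = 309,890 litres (over)
Jun 2024–Nov 2024: 2,144 litres + 34,372 litres + 76,303 litres + 2,001 litres + 161,942 litres + 2,583 litres = 279,345 litres (over)
Jul 2024–Dec 2024: 34,372 litres + 76,303 litres + 2,001 litres + 161,942 litres + 2,583 litres + 4,979 litres = 282,180 litres (over)
6 windows exceed the threshold.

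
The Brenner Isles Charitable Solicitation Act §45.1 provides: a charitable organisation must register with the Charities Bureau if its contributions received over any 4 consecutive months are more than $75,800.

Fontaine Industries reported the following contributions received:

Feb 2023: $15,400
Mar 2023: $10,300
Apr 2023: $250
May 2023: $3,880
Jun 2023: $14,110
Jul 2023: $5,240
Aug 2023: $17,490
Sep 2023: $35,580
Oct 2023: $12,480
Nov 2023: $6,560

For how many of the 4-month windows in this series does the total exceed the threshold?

0

Feb 2023–May 2023: $15,400 + $10,300 + $250 + $3,880 = $29,830 (under)
Mar 2023–Jun 2023: $10,300 + $250 + $3,880 + $14,110 = $28,540 (under)
Apr 2023–Jul 2023: $250 + $3,880 + $14,110 + $5,240 = $23,480 (under)
May 2023–Aug 2023: $3,880 + $14,110 + $5,240 + $17,490 = $40,720 (under)
Jun 2023–Sep 2023: $14,110 + $5,240 + $17,490 + $35,580 = $72,420 (under)
Jul 2023–Oct 2023: $5,240 + $17,490 + $35,580 + $12,480 = $70,790 (under)
Aug 2023–Nov 2023: $17,490 + $35,580 + $12,480 + $6,560 = $72,110 (under)
0 windows exceed the threshold.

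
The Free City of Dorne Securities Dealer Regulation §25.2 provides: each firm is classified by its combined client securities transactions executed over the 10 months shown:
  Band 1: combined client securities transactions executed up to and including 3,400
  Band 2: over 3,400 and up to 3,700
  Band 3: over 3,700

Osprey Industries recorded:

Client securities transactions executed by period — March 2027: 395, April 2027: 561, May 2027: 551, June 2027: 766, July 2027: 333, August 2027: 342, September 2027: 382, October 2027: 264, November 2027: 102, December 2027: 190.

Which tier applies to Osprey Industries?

Band 3

Combined client securities transactions executed: 395 + 561 + 551 + 766 + 333 + 342 + 382 + 264 + 102 + 190 = 3,886.
3,886 > 3,700, so Band 3 applies.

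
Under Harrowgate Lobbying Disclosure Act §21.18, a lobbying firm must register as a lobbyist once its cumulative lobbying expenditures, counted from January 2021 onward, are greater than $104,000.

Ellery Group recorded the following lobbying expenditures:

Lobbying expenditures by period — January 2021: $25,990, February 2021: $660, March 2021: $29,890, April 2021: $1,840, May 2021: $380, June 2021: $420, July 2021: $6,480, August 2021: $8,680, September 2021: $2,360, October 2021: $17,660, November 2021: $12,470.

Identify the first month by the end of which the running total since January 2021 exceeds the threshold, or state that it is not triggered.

Through January 2021: $25,990
Through February 2021: $26,650
Through March 2021: $56,540
Through April 2021: $58,380
Through May 2021: $58,760
Through June 2021: $59,180
Through July 2021: $65,660
Through August 2021: $74,340
Through September 2021: $76,700
Through October 2021: $94,360
Through November 2021: $106,830 ← exceeds threshold

November 2021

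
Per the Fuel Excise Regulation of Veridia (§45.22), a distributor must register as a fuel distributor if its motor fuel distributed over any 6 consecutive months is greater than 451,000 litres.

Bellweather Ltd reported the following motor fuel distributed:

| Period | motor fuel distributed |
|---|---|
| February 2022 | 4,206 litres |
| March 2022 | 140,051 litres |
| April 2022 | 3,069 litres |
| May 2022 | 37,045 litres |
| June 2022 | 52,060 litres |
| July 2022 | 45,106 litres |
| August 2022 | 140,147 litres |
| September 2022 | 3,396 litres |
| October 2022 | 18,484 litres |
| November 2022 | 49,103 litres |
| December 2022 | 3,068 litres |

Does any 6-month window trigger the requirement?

No

February 2022–July 2022: 4,206 litres + 140,051 litres + 3,069 litres + 37,045 litres + 52,060 litres + 45,106 litres = 281,537 litres (under)
March 2022–August 2022: 140,051 litres + 3,069 litres + 37,045 litres + 52,060 litres + 45,106 litres + 140,147 litres = 417,478 litres (under)
April 2022–September 2022: 3,069 litres + 37,045 litres + 52,060 litres + 45,106 litres + 140,147 litres + 3,396 litres = 280,823 litres (under)
May 2022–October 2022: 37,045 litres + 52,060 litres + 45,106 litres + 140,147 litres + 3,396 litres + 18,484 litres = 296,238 litres (under)
June 2022–November 2022: 52,060 litres + 45,106 litres + 140,147 litres + 3,396 litres + 18,484 litres + 49,103 litres = 308,296 litres (under)
July 2022–December 2022: 45,106 litres + 140,147 litres + 3,396 litres + 18,484 litres + 49,103 litres + 3,068 litres = 259,304 litres (under)
No window exceeds 451,000 litres.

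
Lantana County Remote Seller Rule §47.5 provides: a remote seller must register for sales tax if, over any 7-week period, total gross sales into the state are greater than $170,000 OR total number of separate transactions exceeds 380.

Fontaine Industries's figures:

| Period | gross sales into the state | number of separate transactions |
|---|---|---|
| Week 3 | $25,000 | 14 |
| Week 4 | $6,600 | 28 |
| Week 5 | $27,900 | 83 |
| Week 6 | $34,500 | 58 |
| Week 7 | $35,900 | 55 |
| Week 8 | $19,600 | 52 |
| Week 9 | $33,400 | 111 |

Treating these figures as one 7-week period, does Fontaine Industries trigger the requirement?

Total gross sales into the state: $25,000 + $6,600 + $27,900 + $34,500 + $35,900 + $19,600 + $33,400 = $182,900 (> $170,000).
Total number of separate transactions: 14 + 28 + 83 + 58 + 55 + 52 + 111 = 401 (> 380).
The test is 'or': at least one threshold is exceeded.

Yes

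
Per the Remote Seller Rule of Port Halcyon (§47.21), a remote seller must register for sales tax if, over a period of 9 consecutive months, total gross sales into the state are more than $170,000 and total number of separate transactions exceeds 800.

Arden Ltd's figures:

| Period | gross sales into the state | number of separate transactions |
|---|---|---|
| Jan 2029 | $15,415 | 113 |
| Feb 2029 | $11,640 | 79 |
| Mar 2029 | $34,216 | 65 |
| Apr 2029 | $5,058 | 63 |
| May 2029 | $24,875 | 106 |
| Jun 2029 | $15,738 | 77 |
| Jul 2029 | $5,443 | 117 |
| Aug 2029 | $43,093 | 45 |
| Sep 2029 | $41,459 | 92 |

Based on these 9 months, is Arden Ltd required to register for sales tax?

No

Total gross sales into the state: $15,415 + $11,640 + $34,216 + $5,058 + $24,875 + $15,738 + $5,443 + $43,093 + $41,459 = $196,937 (> $170,000).
Total number of separate transactions: 113 + 79 + 65 + 63 + 106 + 77 + 117 + 45 + 92 = 757 (≤ 800).
The test is 'and': the rule requires both, and at least one is not exceeded.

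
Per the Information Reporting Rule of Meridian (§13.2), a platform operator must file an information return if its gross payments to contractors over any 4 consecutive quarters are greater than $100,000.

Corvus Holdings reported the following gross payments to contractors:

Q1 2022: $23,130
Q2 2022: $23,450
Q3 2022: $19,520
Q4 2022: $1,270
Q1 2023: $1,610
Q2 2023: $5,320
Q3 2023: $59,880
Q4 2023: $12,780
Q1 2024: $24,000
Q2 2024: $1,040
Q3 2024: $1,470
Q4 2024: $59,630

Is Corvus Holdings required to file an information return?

Q1 2022–Q4 2022: $23,130 + $23,450 + $19,520 + $1,270 = $67,370 (under)
Q2 2022–Q1 2023: $23,450 + $19,520 + $1,270 + $1,610 = $45,850 (under)
Q3 2022–Q2 2023: $19,520 + $1,270 + $1,610 + $5,320 = $27,720 (under)
Q4 2022–Q3 2023: $1,270 + $1,610 + $5,320 + $59,880 = $68,080 (under)
Q1 2023–Q4 2023: $1,610 + $5,320 + $59,880 + $12,780 = $79,590 (under)
Q2 2023–Q1 2024: $5,320 + $59,880 + $12,780 + $24,000 = $101,980 (over)
Q3 2023–Q2 2024: $59,880 + $12,780 + $24,000 + $1,040 = $97,700 (under)
Q4 2023–Q3 2024: $12,780 + $24,000 + $1,040 + $1,470 = $39,290 (under)
Q1 2024–Q4 2024: $24,000 + $1,040 + $1,470 + $59,630 = $86,140 (under)
At least one window exceeds $100,000.

Yes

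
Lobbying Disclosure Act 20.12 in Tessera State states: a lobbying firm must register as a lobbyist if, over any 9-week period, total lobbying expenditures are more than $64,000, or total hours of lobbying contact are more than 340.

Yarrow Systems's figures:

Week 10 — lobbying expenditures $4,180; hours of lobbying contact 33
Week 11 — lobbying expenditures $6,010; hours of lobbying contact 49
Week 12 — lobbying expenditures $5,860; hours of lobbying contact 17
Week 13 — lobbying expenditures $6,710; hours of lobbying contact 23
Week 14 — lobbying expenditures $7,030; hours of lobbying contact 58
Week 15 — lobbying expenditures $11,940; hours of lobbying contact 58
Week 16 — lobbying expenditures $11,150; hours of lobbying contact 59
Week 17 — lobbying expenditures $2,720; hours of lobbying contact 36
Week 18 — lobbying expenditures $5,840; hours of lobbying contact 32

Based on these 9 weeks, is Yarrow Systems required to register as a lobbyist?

Yes

Total lobbying expenditures: $4,180 + $6,010 + $5,860 + $6,710 + $7,030 + $11,940 + $11,150 + $2,720 + $5,840 = $61,440 (≤ $64,000).
Total hours of lobbying contact: 33 + 49 + 17 + 23 + 58 + 58 + 59 + 36 + 32 = 365 (> 340).
The test is 'or': at least one threshold is exceeded.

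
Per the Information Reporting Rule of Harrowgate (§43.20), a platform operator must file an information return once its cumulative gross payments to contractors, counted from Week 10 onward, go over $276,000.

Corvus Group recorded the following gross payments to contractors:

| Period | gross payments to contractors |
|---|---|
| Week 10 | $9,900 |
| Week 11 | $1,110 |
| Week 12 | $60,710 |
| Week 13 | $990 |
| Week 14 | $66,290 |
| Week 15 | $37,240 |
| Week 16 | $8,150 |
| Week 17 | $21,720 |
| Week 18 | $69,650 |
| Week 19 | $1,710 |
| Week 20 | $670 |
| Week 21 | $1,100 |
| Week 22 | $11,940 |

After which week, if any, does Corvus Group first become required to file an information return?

Through Week 10: $9,900
Through Week 11: $11,010
Through Week 12: $71,720
Through Week 13: $72,710
Through Week 14: $139,000
Through Week 15: $176,240
Through Week 16: $184,390
Through Week 17: $206,110
Through Week 18: $275,760
Through Week 19: $277,470 ← exceeds threshold

Week 19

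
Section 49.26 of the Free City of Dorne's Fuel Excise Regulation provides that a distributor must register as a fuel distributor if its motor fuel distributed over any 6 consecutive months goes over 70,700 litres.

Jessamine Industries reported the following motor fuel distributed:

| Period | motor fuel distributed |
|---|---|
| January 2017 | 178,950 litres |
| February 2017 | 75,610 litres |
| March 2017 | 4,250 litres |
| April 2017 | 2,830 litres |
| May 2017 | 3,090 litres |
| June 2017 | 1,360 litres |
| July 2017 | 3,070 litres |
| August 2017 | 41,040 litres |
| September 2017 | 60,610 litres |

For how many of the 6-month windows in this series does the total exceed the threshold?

3

January 2017–June 2017: 178,950 litres + 75,610 litres + 4,250 litres + 2,830 litres + 3,090 litres + 1,360 litres = 266,090 litres (over)
February 2017–July 2017: 75,610 litres + 4,250 litres + 2,830 litres + 3,090 litres + 1,360 litres + 3,070 litres = 90,210 litres (over)
March 2017–August 2017: 4,250 litres + 2,830 litres + 3,090 litres + 1,360 litres + 3,070 litres + 41,040 litres = 55,640 litres (under)
April 2017–September 2017: 2,830 litres + 3,090 litres + 1,360 litres + 3,070 litres + 41,040 litres + 60,610 litres = 112,000 litres (over)
3 windows exceed the threshold.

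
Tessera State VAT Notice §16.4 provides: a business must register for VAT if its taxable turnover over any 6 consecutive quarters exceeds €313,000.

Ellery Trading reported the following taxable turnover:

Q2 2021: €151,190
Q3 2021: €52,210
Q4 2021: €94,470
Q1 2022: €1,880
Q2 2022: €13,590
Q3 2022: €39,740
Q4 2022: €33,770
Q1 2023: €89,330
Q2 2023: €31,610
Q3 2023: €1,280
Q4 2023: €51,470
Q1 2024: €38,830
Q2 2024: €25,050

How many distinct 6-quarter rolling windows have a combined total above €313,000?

1

Q2 2021–Q3 2022: €151,190 + €52,210 + €94,470 + €1,880 + €13,590 + €39,740 = €353,080 (over)
Q3 2021–Q4 2022: €52,210 + €94,470 + €1,880 + €13,590 + €39,740 + €33,770 = €235,660 (under)
Q4 2021–Q1 2023: €94,470 + €1,880 + €13,590 + €39,740 + €33,770 + €89,330 = €272,780 (under)
Q1 2022–Q2 2023: €1,880 + €13,590 + €39,740 + €33,770 + €89,330 + €31,610 = €209,920 (under)
Q2 2022–Q3 2023: €13,590 + €39,740 + €33,770 + €89,330 + €31,610 + €1,280 = €209,320 (under)
Q3 2022–Q4 2023: €39,740 + €33,770 + €89,330 + €31,610 + €1,280 + €51,470 = €247,200 (under)
Q4 2022–Q1 2024: €33,770 + €89,330 + €31,610 + €1,280 + €51,470 + €38,830 = €246,290 (under)
Q1 2023–Q2 2024: €89,330 + €31,610 + €1,280 + €51,470 + €38,830 + €25,050 = €237,570 (under)
1 window exceeds the threshold.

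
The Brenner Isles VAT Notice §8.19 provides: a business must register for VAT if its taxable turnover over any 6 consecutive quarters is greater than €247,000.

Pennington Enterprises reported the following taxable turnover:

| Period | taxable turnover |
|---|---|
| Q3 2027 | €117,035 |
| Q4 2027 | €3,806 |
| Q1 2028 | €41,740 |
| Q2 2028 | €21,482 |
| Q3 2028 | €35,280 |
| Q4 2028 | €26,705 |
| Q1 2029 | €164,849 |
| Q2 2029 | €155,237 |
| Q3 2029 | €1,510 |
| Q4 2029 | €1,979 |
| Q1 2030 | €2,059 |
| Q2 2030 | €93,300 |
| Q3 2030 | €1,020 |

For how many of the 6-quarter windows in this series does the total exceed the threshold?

Q3 2027–Q4 2028: €117,035 + €3,806 + €41,740 + €21,482 + €35,280 + €26,705 = €246,048 (under)
Q4 2027–Q1 2029: €3,806 + €41,740 + €21,482 + €35,280 + €26,705 + €164,849 = €293,862 (over)
Q1 2028–Q2 2029: €41,740 + €21,482 + €35,280 + €26,705 + €164,849 + €155,237 = €445,293 (over)
Q2 2028–Q3 2029: €21,482 + €35,280 + €26,705 + €164,849 + €155,237 + €1,510 = €405,063 (over)
Q3 2028–Q4 2029: €35,280 + €26,705 + €164,849 + €155,237 + €1,510 + €1,979 = €385,560 (over)
Q4 2028–Q1 2030: €26,705 + €164,849 + €155,237 + €1,510 + €1,979 + €2,059 = €352,339 (over)
Q1 2029–Q2 2030: €164,849 + €155,237 + €1,510 + €1,979 + €2,059 + €93,300 = €418,934 (over)
Q2 2029–Q3 2030: €155,237 + €1,510 + €1,979 + €2,059 + €93,300 + €1,020 = €255,105 (over)
7 windows exceed the threshold.

7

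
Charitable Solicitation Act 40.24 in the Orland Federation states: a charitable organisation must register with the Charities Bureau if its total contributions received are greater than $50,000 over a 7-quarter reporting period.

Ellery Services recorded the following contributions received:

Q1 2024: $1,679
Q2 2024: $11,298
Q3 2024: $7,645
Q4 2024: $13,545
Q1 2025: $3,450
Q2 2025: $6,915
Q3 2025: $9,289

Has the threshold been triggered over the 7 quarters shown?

Yes

Total contributions received: $1,679 + $11,298 + $7,645 + $13,545 + $3,450 + $6,915 + $9,289 = $53,821.
$53,821 > $50,000, so the threshold is exceeded.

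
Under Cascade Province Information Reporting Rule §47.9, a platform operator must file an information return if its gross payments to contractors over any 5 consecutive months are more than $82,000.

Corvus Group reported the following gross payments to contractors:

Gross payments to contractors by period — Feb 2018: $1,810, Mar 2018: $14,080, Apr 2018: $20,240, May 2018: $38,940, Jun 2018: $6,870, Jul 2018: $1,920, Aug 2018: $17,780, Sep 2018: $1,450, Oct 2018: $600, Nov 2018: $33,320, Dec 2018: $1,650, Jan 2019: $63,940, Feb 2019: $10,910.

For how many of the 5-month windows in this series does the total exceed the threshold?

Feb 2018–Jun 2018: $1,810 + $14,080 + $20,240 + $38,940 + $6,870 = $81,940 (under)
Mar 2018–Jul 2018: $14,080 + $20,240 + $38,940 + $6,870 + $1,920 = $82,050 (over)
Apr 2018–Aug 2018: $20,240 + $38,940 + $6,870 + $1,920 + $17,780 = $85,750 (over)
May 2018–Sep 2018: $38,940 + $6,870 + $1,920 + $17,780 + $1,450 = $66,960 (under)
Jun 2018–Oct 2018: $6,870 + $1,920 + $17,780 + $1,450 + $600 = $28,620 (under)
Jul 2018–Nov 2018: $1,920 + $17,780 + $1,450 + $600 + $33,320 = $55,070 (under)
Aug 2018–Dec 2018: $17,780 + $1,450 + $600 + $33,320 + $1,650 = $54,800 (under)
Sep 2018–Jan 2019: $1,450 + $600 + $33,320 + $1,650 + $63,940 = $100,960 (over)
Oct 2018–Feb 2019: $600 + $33,320 + $1,650 + $63,940 + $10,910 = $110,420 (over)
4 windows exceed the threshold.

4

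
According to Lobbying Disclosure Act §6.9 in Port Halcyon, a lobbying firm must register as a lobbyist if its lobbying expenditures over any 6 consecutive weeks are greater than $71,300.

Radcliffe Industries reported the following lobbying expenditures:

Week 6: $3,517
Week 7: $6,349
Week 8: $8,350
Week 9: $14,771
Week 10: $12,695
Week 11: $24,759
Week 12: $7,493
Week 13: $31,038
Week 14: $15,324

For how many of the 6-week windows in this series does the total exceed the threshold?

3

Week 6–Week 11: $3,517 + $6,349 + $8,350 + $14,771 + $12,695 + $24,759 = $70,441 (under)
Week 7–Week 12: $6,349 + $8,350 + $14,771 + $12,695 + $24,759 + $7,493 = $74,417 (over)
Week 8–Week 13: $8,350 + $14,771 + $12,695 + $24,759 + $7,493 + $31,038 = $99,106 (over)
Week 9–Week 14: $14,771 + $12,695 + $24,759 + $7,493 + $31,038 + $15,324 = $106,080 (over)
3 windows exceed the threshold.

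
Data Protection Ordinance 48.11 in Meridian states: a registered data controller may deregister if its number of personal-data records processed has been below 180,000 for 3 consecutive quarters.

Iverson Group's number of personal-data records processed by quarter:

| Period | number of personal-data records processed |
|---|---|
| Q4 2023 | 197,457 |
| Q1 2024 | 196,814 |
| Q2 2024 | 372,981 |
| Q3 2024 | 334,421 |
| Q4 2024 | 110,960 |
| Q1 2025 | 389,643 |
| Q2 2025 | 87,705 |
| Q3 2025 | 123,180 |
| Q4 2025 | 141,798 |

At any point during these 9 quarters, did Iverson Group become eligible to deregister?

Quarters below 180,000: Q4 2024, Q2 2025, Q3 2025, Q4 2025.
Longest run of consecutive quarters below the threshold: 3.
3 ≥ 3, so Iverson Group became eligible.

Yes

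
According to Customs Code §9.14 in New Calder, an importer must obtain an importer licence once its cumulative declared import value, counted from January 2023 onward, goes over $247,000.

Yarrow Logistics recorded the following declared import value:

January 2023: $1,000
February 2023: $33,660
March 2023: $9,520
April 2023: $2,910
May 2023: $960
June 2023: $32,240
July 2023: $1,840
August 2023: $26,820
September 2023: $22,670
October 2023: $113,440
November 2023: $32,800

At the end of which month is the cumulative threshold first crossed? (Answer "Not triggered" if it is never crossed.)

Through January 2023: $1,000
Through February 2023: $34,660
Through March 2023: $44,180
Through April 2023: $47,090
Through May 2023: $48,050
Through June 2023: $80,290
Through July 2023: $82,130
Through August 2023: $108,950
Through September 2023: $131,620
Through October 2023: $245,060
Through November 2023: $277,860 ← exceeds threshold

November 2023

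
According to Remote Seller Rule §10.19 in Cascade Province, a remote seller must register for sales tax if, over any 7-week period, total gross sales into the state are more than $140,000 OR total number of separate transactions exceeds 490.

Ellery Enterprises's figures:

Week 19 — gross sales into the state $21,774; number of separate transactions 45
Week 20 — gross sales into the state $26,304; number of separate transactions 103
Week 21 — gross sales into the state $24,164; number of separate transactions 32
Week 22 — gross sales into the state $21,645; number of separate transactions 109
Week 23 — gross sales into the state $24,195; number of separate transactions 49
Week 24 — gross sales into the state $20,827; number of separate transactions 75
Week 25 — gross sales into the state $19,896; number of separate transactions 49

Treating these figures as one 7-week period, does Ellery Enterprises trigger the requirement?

Yes

Total gross sales into the state: $21,774 + $26,304 + $24,164 + $21,645 + $24,195 + $20,827 + $19,896 = $158,805 (> $140,000).
Total number of separate transactions: 45 + 103 + 32 + 109 + 49 + 75 + 49 = 462 (≤ 490).
The test is 'or': at least one threshold is exceeded.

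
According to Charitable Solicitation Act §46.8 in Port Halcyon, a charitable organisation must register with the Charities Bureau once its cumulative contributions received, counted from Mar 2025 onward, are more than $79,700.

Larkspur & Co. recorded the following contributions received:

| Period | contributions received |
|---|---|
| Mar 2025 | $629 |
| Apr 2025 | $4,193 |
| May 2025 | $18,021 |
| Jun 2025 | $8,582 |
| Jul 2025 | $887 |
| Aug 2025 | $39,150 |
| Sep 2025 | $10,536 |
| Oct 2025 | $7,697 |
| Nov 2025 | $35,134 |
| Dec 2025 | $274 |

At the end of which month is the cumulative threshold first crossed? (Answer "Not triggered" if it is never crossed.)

Through Mar 2025: $629
Through Apr 2025: $4,822
Through May 2025: $22,843
Through Jun 2025: $31,425
Through Jul 2025: $32,312
Through Aug 2025: $71,462
Through Sep 2025: $81,998 ← exceeds threshold

Sep 2025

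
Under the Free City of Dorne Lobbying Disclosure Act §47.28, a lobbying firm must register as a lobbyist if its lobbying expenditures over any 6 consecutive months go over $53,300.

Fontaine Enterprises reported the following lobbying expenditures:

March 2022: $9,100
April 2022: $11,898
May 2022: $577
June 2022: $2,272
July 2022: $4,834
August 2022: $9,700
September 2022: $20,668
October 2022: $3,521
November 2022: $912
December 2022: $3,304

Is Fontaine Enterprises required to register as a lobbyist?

No

March 2022–August 2022: $9,100 + $11,898 + $577 + $2,272 + $4,834 + $9,700 = $38,381 (under)
April 2022–September 2022: $11,898 + $577 + $2,272 + $4,834 + $9,700 + $20,668 = $49,949 (under)
May 2022–October 2022: $577 + $2,272 + $4,834 + $9,700 + $20,668 + $3,521 = $41,572 (under)
June 2022–November 2022: $2,272 + $4,834 + $9,700 + $20,668 + $3,521 + $912 = $41,907 (under)
July 2022–December 2022: $4,834 + $9,700 + $20,668 + $3,521 + $912 + $3,304 = $42,939 (under)
No window exceeds $53,300.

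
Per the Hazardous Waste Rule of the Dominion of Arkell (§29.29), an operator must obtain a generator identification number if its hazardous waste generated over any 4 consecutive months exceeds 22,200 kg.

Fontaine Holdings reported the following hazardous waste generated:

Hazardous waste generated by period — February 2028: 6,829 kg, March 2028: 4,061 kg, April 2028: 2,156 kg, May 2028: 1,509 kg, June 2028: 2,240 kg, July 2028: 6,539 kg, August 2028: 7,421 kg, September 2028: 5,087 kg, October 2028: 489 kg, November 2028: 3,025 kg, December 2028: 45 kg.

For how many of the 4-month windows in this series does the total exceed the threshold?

0

February 2028–May 2028: 6,829 kg + 4,061 kg + 2,156 kg + 1,509 kg = 14,555 kg (under)
March 2028–June 2028: 4,061 kg + 2,156 kg + 1,509 kg + 2,240 kg = 9,966 kg (under)
April 2028–July 2028: 2,156 kg + 1,509 kg + 2,240 kg + 6,539 kg = 12,444 kg (under)
May 2028–August 2028: 1,509 kg + 2,240 kg + 6,539 kg + 7,421 kg = 17,709 kg (under)
June 2028–September 2028: 2,240 kg + 6,539 kg + 7,421 kg + 5,087 kg = 21,287 kg (under)
July 2028–October 2028: 6,539 kg + 7,421 kg + 5,087 kg + 489 kg = 19,536 kg (under)
August 2028–November 2028: 7,421 kg + 5,087 kg + 489 kg + 3,025 kg = 16,022 kg (under)
September 2028–December 2028: 5,087 kg + 489 kg + 3,025 kg + 45 kg = 8,646 kg (under)
0 windows exceed the threshold.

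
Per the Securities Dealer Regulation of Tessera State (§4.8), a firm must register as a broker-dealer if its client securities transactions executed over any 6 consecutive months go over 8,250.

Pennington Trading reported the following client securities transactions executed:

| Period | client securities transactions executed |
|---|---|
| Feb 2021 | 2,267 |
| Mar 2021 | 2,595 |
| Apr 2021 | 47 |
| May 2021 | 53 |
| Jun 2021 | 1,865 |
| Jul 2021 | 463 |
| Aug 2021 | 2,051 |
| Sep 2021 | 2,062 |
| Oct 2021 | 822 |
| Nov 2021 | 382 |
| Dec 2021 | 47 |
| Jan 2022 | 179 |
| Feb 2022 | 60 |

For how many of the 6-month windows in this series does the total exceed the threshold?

0

Feb 2021–Jul 2021: 2,267 + 2,595 + 47 + 53 + 1,865 + 463 = 7,290 (under)
Mar 2021–Aug 2021: 2,595 + 47 + 53 + 1,865 + 463 + 2,051 = 7,074 (under)
Apr 2021–Sep 2021: 47 + 53 + 1,865 + 463 + 2,051 + 2,062 = 6,541 (under)
May 2021–Oct 2021: 53 + 1,865 + 463 + 2,051 + 2,062 + 822 = 7,316 (under)
Jun 2021–Nov 2021: 1,865 + 463 + 2,051 + 2,062 + 822 + 382 = 7,645 (under)
Jul 2021–Dec 2021: 463 + 2,051 + 2,062 + 822 + 382 + 47 = 5,827 (under)
Aug 2021–Jan 2022: 2,051 + 2,062 + 822 + 382 + 47 + 179 = 5,543 (under)
Sep 2021–Feb 2022: 2,062 + 822 + 382 + 47 + 179 + 60 = 3,552 (under)
0 windows exceed the threshold.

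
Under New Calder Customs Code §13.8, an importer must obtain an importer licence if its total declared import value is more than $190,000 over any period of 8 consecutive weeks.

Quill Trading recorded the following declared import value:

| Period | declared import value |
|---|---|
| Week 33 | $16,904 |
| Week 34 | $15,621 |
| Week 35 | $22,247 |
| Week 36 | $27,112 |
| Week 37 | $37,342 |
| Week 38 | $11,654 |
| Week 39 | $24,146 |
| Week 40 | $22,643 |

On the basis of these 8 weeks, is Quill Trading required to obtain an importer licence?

Total declared import value: $16,904 + $15,621 + $22,247 + $27,112 + $37,342 + $11,654 + $24,146 + $22,643 = $177,669.
$177,669 ≤ $190,000, so the threshold is not exceeded.

No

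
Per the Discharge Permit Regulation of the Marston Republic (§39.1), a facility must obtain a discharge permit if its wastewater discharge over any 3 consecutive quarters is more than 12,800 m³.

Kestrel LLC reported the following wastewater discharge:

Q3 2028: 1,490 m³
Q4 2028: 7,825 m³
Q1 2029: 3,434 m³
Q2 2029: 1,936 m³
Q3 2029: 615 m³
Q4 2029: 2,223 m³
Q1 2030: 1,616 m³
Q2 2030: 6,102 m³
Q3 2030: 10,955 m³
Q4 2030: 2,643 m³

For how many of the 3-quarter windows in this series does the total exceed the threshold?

Q3 2028–Q1 2029: 1,490 m³ + 7,825 m³ + 3,434 m³ = 12,749 m³ (under)
Q4 2028–Q2 2029: 7,825 m³ + 3,434 m³ + 1,936 m³ = 13,195 m³ (over)
Q1 2029–Q3 2029: 3,434 m³ + 1,936 m³ + 615 m³ = 5,985 m³ (under)
Q2 2029–Q4 2029: 1,936 m³ + 615 m³ + 2,223 m³ = 4,774 m³ (under)
Q3 2029–Q1 2030: 615 m³ + 2,223 m³ + 1,616 m³ = 4,454 m³ (under)
Q4 2029–Q2 2030: 2,223 m³ + 1,616 m³ + 6,102 m³ = 9,941 m³ (under)
Q1 2030–Q3 2030: 1,616 m³ + 6,102 m³ + 10,955 m³ = 18,673 m³ (over)
Q2 2030–Q4 2030: 6,102 m³ + 10,955 m³ + 2,643 m³ = 19,700 m³ (over)
3 windows exceed the threshold.

3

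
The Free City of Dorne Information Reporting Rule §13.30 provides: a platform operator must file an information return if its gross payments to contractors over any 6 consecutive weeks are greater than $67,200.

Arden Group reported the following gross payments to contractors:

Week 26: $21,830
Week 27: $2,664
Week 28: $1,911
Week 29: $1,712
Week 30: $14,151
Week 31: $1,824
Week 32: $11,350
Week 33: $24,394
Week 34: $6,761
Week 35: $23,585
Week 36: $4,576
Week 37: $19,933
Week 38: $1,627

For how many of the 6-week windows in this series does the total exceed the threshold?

Week 26–Week 31: $21,830 + $2,664 + $1,911 + $1,712 + $14,151 + $1,824 = $44,092 (under)
Week 27–Week 32: $2,664 + $1,911 + $1,712 + $14,151 + $1,824 + $11,350 = $33,612 (under)
Week 28–Week 33: $1,911 + $1,712 + $14,151 + $1,824 + $11,350 + $24,394 = $55,342 (under)
Week 29–Week 34: $1,712 + $14,151 + $1,824 + $11,350 + $24,394 + $6,761 = $60,192 (under)
Week 30–Week 35: $14,151 + $1,824 + $11,350 + $24,394 + $6,761 + $23,585 = $82,065 (over)
Week 31–Week 36: $1,824 + $11,350 + $24,394 + $6,761 + $23,585 + $4,576 = $72,490 (over)
Week 32–Week 37: $11,350 + $24,394 + $6,761 + $23,585 + $4,576 + $19,933 = $90,599 (over)
Week 33–Week 38: $24,394 + $6,761 + $23,585 + $4,576 + $19,933 + $1,627 = $80,876 (over)
4 windows exceed the threshold.

4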